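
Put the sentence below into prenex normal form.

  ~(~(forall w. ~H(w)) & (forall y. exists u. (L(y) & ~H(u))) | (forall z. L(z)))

Drive negations inward (¬∀x A ≡ ∃x ¬A, ¬∃x A ≡ ∀x ¬A, De Morgan for ∧/∨):
  ((forall w. ~H(w)) | (exists y. forall u. (~L(y) | H(u)))) & (exists z. ~L(z))
All bound variables are already distinct, so no renaming is needed.
Pull the quantifiers to the front (each side's bound variable is not free in the other side):
  forall w. exists y. forall u. exists z. ((~H(w) | ~L(y) | H(u)) & ~L(z))

forall w. exists y. forall u. exists z. ((~H(w) | ~L(y) | H(u)) & ~L(z))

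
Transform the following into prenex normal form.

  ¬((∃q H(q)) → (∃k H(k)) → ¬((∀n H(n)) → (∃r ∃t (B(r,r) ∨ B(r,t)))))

∃q ∃k ∃n ∃r ∃t (H(q) ∧ H(k) ∧ (¬H(n) ∨ B(r,r) ∨ B(r,t)))

Rewrite implications/biconditionals: A → B as ¬A ∨ B.
  ¬(¬(∃q H(q)) ∨ ¬(∃k H(k)) ∨ ¬(¬(∀n H(n)) ∨ (∃r ∃t (B(r,r) ∨ B(r,t)))))
Drive negations inward (¬∀x A ≡ ∃x ¬A, ¬∃x A ≡ ∀x ¬A, De Morgan for ∧/∨):
  (∃q H(q)) ∧ (∃k H(k)) ∧ ((∃n ¬H(n)) ∨ (∃r ∃t (B(r,r) ∨ B(r,t))))
All bound variables are already distinct, so no renaming is needed.
Pull the quantifiers to the front (each side's bound variable is not free in the other side):
  ∃q ∃k ∃n ∃r ∃t (H(q) ∧ H(k) ∧ (¬H(n) ∨ B(r,r) ∨ B(r,t)))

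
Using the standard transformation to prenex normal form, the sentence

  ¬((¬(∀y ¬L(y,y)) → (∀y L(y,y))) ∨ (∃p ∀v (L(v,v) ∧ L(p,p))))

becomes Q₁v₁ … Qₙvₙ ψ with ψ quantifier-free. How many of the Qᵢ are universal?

1

Eliminate → and ↔ using ¬ and ∨.
  ¬(¬¬(∀y ¬L(y,y)) ∨ (∀y L(y,y)) ∨ (∃p ∀v (L(v,v) ∧ L(p,p))))
Push ¬ through the quantifiers and connectives to reach negation normal form:
  (∃y L(y,y)) ∧ (∃y ¬L(y,y)) ∧ (∀p ∃v (¬L(v,v) ∨ ¬L(p,p)))
Standardize variables apart so no two quantifiers bind the same name: y↦t.
  (∃y L(y,y)) ∧ (∃t ¬L(t,t)) ∧ (∀p ∃v (¬L(v,v) ∨ ¬L(p,p)))
Extract every quantifier outward, since the variables are now distinct and don't occur free across branches:
  ∃y ∃t ∀p ∃v (L(y,y) ∧ ¬L(t,t) ∧ (¬L(v,v) ∨ ¬L(p,p)))
The prefix is ∃y ∃t ∀p ∃v: 1 universal, 3 existential.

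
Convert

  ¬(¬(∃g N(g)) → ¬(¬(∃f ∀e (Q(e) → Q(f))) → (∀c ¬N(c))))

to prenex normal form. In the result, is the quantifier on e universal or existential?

First replace A → B with ¬A ∨ B.
  ¬(¬¬(∃g N(g)) ∨ ¬(¬¬(∃f ∀e (¬Q(e) ∨ Q(f))) ∨ (∀c ¬N(c))))
Move each ¬ inward, flipping quantifiers it crosses:
  (∀g ¬N(g)) ∧ ((∃f ∀e (¬Q(e) ∨ Q(f))) ∨ (∀c ¬N(c)))
Extract every quantifier outward, since the variables are now distinct and don't occur free across branches:
  ∀g ∃f ∀e ∀c (¬N(g) ∧ (¬Q(e) ∨ Q(f) ∨ ¬N(c)))
The quantifier ∀e sits under an even number of negations (counting the antecedent side of each →), so it remains universal.

universal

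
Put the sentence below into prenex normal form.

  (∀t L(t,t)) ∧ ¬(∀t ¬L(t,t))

∀t ∃y (L(t,t) ∧ L(y,y))

Push ¬ through the quantifiers and connectives to reach negation normal form:
  (∀t L(t,t)) ∧ (∃t L(t,t))
Give each quantifier a distinct variable: t↦y.
  (∀t L(t,t)) ∧ (∃y L(y,y))
Pull the quantifiers to the front (each side's bound variable is not free in the other side):
  ∀t ∃y (L(t,t) ∧ L(y,y))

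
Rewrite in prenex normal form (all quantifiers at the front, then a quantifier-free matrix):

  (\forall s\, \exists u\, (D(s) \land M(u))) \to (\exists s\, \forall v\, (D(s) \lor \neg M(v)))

\exists s\, \forall u\, \exists p\, \forall v\, (\neg D(s) \lor \neg M(u) \lor D(p) \lor \neg M(v))

Eliminate → and ↔ using ¬ and ∨.
  \neg (\forall s\, \exists u\, (D(s) \land M(u))) \lor (\exists s\, \forall v\, (D(s) \lor \neg M(v)))
Move each ¬ inward, flipping quantifiers it crosses:
  (\exists s\, \forall u\, (\neg D(s) \lor \neg M(u))) \lor (\exists s\, \forall v\, (D(s) \lor \neg M(v)))
Rename bound variables to avoid capture: s↦p.
  (\exists s\, \forall u\, (\neg D(s) \lor \neg M(u))) \lor (\exists p\, \forall v\, (D(p) \lor \neg M(v)))
Pull the quantifiers to the front (each side's bound variable is not free in the other side):
  \exists s\, \forall u\, \exists p\, \forall v\, (\neg D(s) \lor \neg M(u) \lor D(p) \lor \neg M(v))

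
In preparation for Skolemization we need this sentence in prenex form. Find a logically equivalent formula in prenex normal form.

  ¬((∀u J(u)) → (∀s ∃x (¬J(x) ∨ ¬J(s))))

First replace A → B with ¬A ∨ B.
  ¬(¬(∀u J(u)) ∨ (∀s ∃x (¬J(x) ∨ ¬J(s))))
Push ¬ through the quantifiers and connectives to reach negation normal form:
  (∀u J(u)) ∧ (∃s ∀x (J(x) ∧ J(s)))
All bound variables are already distinct, so no renaming is needed.
Extract every quantifier outward, since the variables are now distinct and don't occur free across branches:
  ∀u ∃s ∀x (J(u) ∧ J(x) ∧ J(s))

∀u ∃s ∀x (J(u) ∧ J(x) ∧ J(s))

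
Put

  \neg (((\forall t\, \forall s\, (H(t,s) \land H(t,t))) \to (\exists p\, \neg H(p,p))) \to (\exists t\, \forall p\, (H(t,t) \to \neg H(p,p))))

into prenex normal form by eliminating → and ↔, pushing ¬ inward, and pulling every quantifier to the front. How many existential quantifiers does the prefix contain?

4

First replace A → B with ¬A ∨ B.
  \neg (\neg (\neg (\forall t\, \forall s\, (H(t,s) \land H(t,t))) \lor (\exists p\, \neg H(p,p))) \lor (\exists t\, \forall p\, (\neg H(t,t) \lor \neg H(p,p))))
Push ¬ through the quantifiers and connectives to reach negation normal form:
  ((\exists t\, \exists s\, (\neg H(t,s) \lor \neg H(t,t))) \lor (\exists p\, \neg H(p,p))) \land (\forall t\, \exists p\, (H(t,t) \land H(p,p)))
Standardize variables apart so no two quantifiers bind the same name: t↦y, p↦w.
  ((\exists t\, \exists s\, (\neg H(t,s) \lor \neg H(t,t))) \lor (\exists p\, \neg H(p,p))) \land (\forall y\, \exists w\, (H(y,y) \land H(w,w)))
Extract every quantifier outward, since the variables are now distinct and don't occur free across branches:
  \exists t\, \exists s\, \exists p\, \forall y\, \exists w\, ((\neg H(t,s) \lor \neg H(t,t) \lor \neg H(p,p)) \land H(y,y) \land H(w,w))
The prefix is \exists t \exists s \exists p \forall y \exists w: 1 universal, 4 existential.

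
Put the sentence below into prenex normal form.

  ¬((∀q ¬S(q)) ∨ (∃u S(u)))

∃q ∀u (S(q) ∧ ¬S(u))

Push ¬ through the quantifiers and connectives to reach negation normal form:
  (∃q S(q)) ∧ (∀u ¬S(u))
All bound variables are already distinct, so no renaming is needed.
Extract every quantifier outward, since the variables are now distinct and don't occur free across branches:
  ∃q ∀u (S(q) ∧ ¬S(u))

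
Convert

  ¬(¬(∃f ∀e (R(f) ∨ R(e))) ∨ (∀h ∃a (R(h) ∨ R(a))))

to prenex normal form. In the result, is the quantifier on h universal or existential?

existential

Drive negations inward (¬∀x A ≡ ∃x ¬A, ¬∃x A ≡ ∀x ¬A, De Morgan for ∧/∨):
  (∃f ∀e (R(f) ∨ R(e))) ∧ (∃h ∀a (¬R(h) ∧ ¬R(a)))
All bound variables are already distinct, so no renaming is needed.
Extract every quantifier outward, since the variables are now distinct and don't occur free across branches:
  ∃f ∀e ∃h ∀a ((R(f) ∨ R(e)) ∧ ¬R(h) ∧ ¬R(a))
The quantifier ∀h sits under an odd number of negations, so it flips to ∃h.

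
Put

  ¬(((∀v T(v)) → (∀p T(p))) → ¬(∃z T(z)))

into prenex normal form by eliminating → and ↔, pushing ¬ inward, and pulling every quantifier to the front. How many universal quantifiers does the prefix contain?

First replace A → B with ¬A ∨ B.
  ¬(¬(¬(∀v T(v)) ∨ (∀p T(p))) ∨ ¬(∃z T(z)))
Move each ¬ inward, flipping quantifiers it crosses:
  ((∃v ¬T(v)) ∨ (∀p T(p))) ∧ (∃z T(z))
Pull the quantifiers to the front (each side's bound variable is not free in the other side):
  ∃v ∀p ∃z ((¬T(v) ∨ T(p)) ∧ T(z))
The prefix is ∃v ∀p ∃z: 1 universal, 2 existential.

1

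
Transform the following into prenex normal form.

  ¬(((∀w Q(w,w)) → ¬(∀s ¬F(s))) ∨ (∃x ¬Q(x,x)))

Eliminate → and ↔ using ¬ and ∨.
  ¬(¬(∀w Q(w,w)) ∨ ¬(∀s ¬F(s)) ∨ (∃x ¬Q(x,x)))
Move each ¬ inward, flipping quantifiers it crosses:
  (∀w Q(w,w)) ∧ (∀s ¬F(s)) ∧ (∀x Q(x,x))
All bound variables are already distinct, so no renaming is needed.
Extract every quantifier outward, since the variables are now distinct and don't occur free across branches:
  ∀w ∀s ∀x (Q(w,w) ∧ ¬F(s) ∧ Q(x,x))

∀w ∀s ∀x (Q(w,w) ∧ ¬F(s) ∧ Q(x,x))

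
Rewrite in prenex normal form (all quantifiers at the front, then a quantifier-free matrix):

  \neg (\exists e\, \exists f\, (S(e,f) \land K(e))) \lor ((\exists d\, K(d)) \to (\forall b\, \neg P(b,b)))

\forall e\, \forall f\, \forall d\, \forall b\, (\neg S(e,f) \lor \neg K(e) \lor \neg K(d) \lor \neg P(b,b))

Eliminate → and ↔ using ¬ and ∨.
  \neg (\exists e\, \exists f\, (S(e,f) \land K(e))) \lor \neg (\exists d\, K(d)) \lor (\forall b\, \neg P(b,b))
Move each ¬ inward, flipping quantifiers it crosses:
  (\forall e\, \forall f\, (\neg S(e,f) \lor \neg K(e))) \lor (\forall d\, \neg K(d)) \lor (\forall b\, \neg P(b,b))
All bound variables are already distinct, so no renaming is needed.
Extract every quantifier outward, since the variables are now distinct and don't occur free across branches:
  \forall e\, \forall f\, \forall d\, \forall b\, (\neg S(e,f) \lor \neg K(e) \lor \neg K(d) \lor \neg P(b,b))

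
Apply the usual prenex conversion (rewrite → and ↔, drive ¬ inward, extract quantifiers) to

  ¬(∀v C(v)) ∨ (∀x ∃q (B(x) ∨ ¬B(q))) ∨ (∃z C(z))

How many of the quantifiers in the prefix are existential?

3

Drive negations inward (¬∀x A ≡ ∃x ¬A, ¬∃x A ≡ ∀x ¬A, De Morgan for ∧/∨):
  (∃v ¬C(v)) ∨ (∀x ∃q (B(x) ∨ ¬B(q))) ∨ (∃z C(z))
All bound variables are already distinct, so no renaming is needed.
Pull the quantifiers to the front (each side's bound variable is not free in the other side):
  ∃v ∀x ∃q ∃z (¬C(v) ∨ B(x) ∨ ¬B(q) ∨ C(z))
The prefix is ∃v ∀x ∃q ∃z: 1 universal, 3 existential.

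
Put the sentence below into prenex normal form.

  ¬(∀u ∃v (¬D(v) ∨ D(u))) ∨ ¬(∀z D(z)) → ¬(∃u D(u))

∀u ∃v ∀z ∀q ((¬D(v) ∨ D(u)) ∧ D(z) ∨ ¬D(q))

Eliminate → and ↔ using ¬ and ∨.
  ¬(¬(∀u ∃v (¬D(v) ∨ D(u))) ∨ ¬(∀z D(z))) ∨ ¬(∃u D(u))
Push ¬ through the quantifiers and connectives to reach negation normal form:
  (∀u ∃v (¬D(v) ∨ D(u))) ∧ (∀z D(z)) ∨ (∀u ¬D(u))
Standardize variables apart so no two quantifiers bind the same name: u↦q.
  (∀u ∃v (¬D(v) ∨ D(u))) ∧ (∀z D(z)) ∨ (∀q ¬D(q))
Extract every quantifier outward, since the variables are now distinct and don't occur free across branches:
  ∀u ∃v ∀z ∀q ((¬D(v) ∨ D(u)) ∧ D(z) ∨ ¬D(q))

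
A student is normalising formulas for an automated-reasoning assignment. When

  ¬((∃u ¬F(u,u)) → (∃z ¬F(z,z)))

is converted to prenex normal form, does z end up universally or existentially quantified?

Rewrite implications/biconditionals: A → B as ¬A ∨ B.
  ¬(¬(∃u ¬F(u,u)) ∨ (∃z ¬F(z,z)))
Drive negations inward (¬∀x A ≡ ∃x ¬A, ¬∃x A ≡ ∀x ¬A, De Morgan for ∧/∨):
  (∃u ¬F(u,u)) ∧ (∀z F(z,z))
Extract every quantifier outward, since the variables are now distinct and don't occur free across branches:
  ∃u ∀z (¬F(u,u) ∧ F(z,z))
The quantifier ∃z sits under an odd number of negations (counting the antecedent side of each →), so it flips to ∀z.

universal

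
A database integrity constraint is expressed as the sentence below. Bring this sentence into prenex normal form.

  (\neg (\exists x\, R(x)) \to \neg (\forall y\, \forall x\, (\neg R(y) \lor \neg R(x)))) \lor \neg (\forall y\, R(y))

\exists x\, \exists y\, \exists t\, \exists v\, (R(x) \lor R(y) \land R(t) \lor \neg R(v))

First replace A → B with ¬A ∨ B.
  \neg \neg (\exists x\, R(x)) \lor \neg (\forall y\, \forall x\, (\neg R(y) \lor \neg R(x))) \lor \neg (\forall y\, R(y))
Move each ¬ inward, flipping quantifiers it crosses:
  (\exists x\, R(x)) \lor (\exists y\, \exists x\, (R(y) \land R(x))) \lor (\exists y\, \neg R(y))
Rename bound variables to avoid capture: x↦t, y↦v.
  (\exists x\, R(x)) \lor (\exists y\, \exists t\, (R(y) \land R(t))) \lor (\exists v\, \neg R(v))
Finally move all quantifiers to the prefix:
  \exists x\, \exists y\, \exists t\, \exists v\, (R(x) \lor R(y) \land R(t) \lor \neg R(v))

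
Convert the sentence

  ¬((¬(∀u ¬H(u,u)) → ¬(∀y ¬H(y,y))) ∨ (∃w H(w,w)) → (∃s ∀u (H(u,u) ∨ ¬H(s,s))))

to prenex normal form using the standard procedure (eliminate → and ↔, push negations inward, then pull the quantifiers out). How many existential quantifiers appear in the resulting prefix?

3

First replace A → B with ¬A ∨ B.
  ¬(¬(¬¬(∀u ¬H(u,u)) ∨ ¬(∀y ¬H(y,y)) ∨ (∃w H(w,w))) ∨ (∃s ∀u (H(u,u) ∨ ¬H(s,s))))
Drive negations inward (¬∀x A ≡ ∃x ¬A, ¬∃x A ≡ ∀x ¬A, De Morgan for ∧/∨):
  ((∀u ¬H(u,u)) ∨ (∃y H(y,y)) ∨ (∃w H(w,w))) ∧ (∀s ∃u (¬H(u,u) ∧ H(s,s)))
Standardize variables apart so no two quantifiers bind the same name: u↦x.
  ((∀u ¬H(u,u)) ∨ (∃y H(y,y)) ∨ (∃w H(w,w))) ∧ (∀s ∃x (¬H(x,x) ∧ H(s,s)))
Extract every quantifier outward, since the variables are now distinct and don't occur free across branches:
  ∀u ∃y ∃w ∀s ∃x ((¬H(u,u) ∨ H(y,y) ∨ H(w,w)) ∧ ¬H(x,x) ∧ H(s,s))
The prefix is ∀u ∃y ∃w ∀s ∃x: 2 universal, 3 existential.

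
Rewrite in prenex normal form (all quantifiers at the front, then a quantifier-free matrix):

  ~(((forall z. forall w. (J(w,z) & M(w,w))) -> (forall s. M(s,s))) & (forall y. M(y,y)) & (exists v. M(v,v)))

First replace A → B with ¬A ∨ B.
  ~((~(forall z. forall w. (J(w,z) & M(w,w))) | (forall s. M(s,s))) & (forall y. M(y,y)) & (exists v. M(v,v)))
Drive negations inward (¬∀x A ≡ ∃x ¬A, ¬∃x A ≡ ∀x ¬A, De Morgan for ∧/∨):
  (forall z. forall w. (J(w,z) & M(w,w))) & (exists s. ~M(s,s)) | (exists y. ~M(y,y)) | (forall v. ~M(v,v))
All bound variables are already distinct, so no renaming is needed.
Finally move all quantifiers to the prefix:
  forall z. forall w. exists s. exists y. forall v. (J(w,z) & M(w,w) & ~M(s,s) | ~M(y,y) | ~M(v,v))

forall z. forall w. exists s. exists y. forall v. (J(w,z) & M(w,w) & ~M(s,s) | ~M(y,y) | ~M(v,v))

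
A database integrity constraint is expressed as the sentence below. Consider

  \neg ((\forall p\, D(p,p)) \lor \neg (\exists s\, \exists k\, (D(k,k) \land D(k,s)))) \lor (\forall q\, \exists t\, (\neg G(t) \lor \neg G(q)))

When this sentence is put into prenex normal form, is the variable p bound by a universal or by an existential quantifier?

existential

Move each ¬ inward, flipping quantifiers it crosses:
  (\exists p\, \neg D(p,p)) \land (\exists s\, \exists k\, (D(k,k) \land D(k,s))) \lor (\forall q\, \exists t\, (\neg G(t) \lor \neg G(q)))
All bound variables are already distinct, so no renaming is needed.
Extract every quantifier outward, since the variables are now distinct and don't occur free across branches:
  \exists p\, \exists s\, \exists k\, \forall q\, \exists t\, (\neg D(p,p) \land D(k,k) \land D(k,s) \lor \neg G(t) \lor \neg G(q))
The quantifier \forall p sits under an odd number of negations, so it flips to \exists p.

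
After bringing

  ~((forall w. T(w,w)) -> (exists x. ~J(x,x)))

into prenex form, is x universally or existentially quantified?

Eliminate → and ↔ using ¬ and ∨.
  ~(~(forall w. T(w,w)) | (exists x. ~J(x,x)))
Push ¬ through the quantifiers and connectives to reach negation normal form:
  (forall w. T(w,w)) & (forall x. J(x,x))
All bound variables are already distinct, so no renaming is needed.
Extract every quantifier outward, since the variables are now distinct and don't occur free across branches:
  forall w. forall x. (T(w,w) & J(x,x))
The quantifier exists x sits under an odd number of negations (counting the antecedent side of each →), so it flips to forall x.

universal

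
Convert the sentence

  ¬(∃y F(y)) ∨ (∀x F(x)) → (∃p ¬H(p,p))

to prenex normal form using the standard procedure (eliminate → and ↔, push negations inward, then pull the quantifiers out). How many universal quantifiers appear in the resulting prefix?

First replace A → B with ¬A ∨ B.
  ¬(¬(∃y F(y)) ∨ (∀x F(x))) ∨ (∃p ¬H(p,p))
Push ¬ through the quantifiers and connectives to reach negation normal form:
  (∃y F(y)) ∧ (∃x ¬F(x)) ∨ (∃p ¬H(p,p))
All bound variables are already distinct, so no renaming is needed.
Extract every quantifier outward, since the variables are now distinct and don't occur free across branches:
  ∃y ∃x ∃p (F(y) ∧ ¬F(x) ∨ ¬H(p,p))
The prefix is ∃y ∃x ∃p: 0 universal, 3 existential.

0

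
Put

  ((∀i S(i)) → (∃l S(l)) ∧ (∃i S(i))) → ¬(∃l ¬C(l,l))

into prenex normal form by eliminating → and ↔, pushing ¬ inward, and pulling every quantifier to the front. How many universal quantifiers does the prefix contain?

4

Rewrite implications/biconditionals: A → B as ¬A ∨ B.
  ¬(¬(∀i S(i)) ∨ (∃l S(l)) ∧ (∃i S(i))) ∨ ¬(∃l ¬C(l,l))
Drive negations inward (¬∀x A ≡ ∃x ¬A, ¬∃x A ≡ ∀x ¬A, De Morgan for ∧/∨):
  (∀i S(i)) ∧ ((∀l ¬S(l)) ∨ (∀i ¬S(i))) ∨ (∀l C(l,l))
Give each quantifier a distinct variable: i↦w, l↦v1.
  (∀i S(i)) ∧ ((∀l ¬S(l)) ∨ (∀w ¬S(w))) ∨ (∀v1 C(v1,v1))
Finally move all quantifiers to the prefix:
  ∀i ∀l ∀w ∀v1 (S(i) ∧ (¬S(l) ∨ ¬S(w)) ∨ C(v1,v1))
The prefix is ∀i ∀l ∀w ∀v1: 4 universal, 0 existential.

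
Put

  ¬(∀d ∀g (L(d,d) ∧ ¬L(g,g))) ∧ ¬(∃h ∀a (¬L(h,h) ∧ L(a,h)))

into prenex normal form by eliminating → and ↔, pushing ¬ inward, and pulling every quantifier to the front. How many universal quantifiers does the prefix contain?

1

Move each ¬ inward, flipping quantifiers it crosses:
  (∃d ∃g (¬L(d,d) ∨ L(g,g))) ∧ (∀h ∃a (L(h,h) ∨ ¬L(a,h)))
All bound variables are already distinct, so no renaming is needed.
Finally move all quantifiers to the prefix:
  ∃d ∃g ∀h ∃a ((¬L(d,d) ∨ L(g,g)) ∧ (L(h,h) ∨ ¬L(a,h)))
The prefix is ∃d ∃g ∀h ∃a: 1 universal, 3 existential.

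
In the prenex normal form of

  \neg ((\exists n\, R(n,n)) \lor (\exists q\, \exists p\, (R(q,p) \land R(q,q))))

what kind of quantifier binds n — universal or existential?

Drive negations inward (¬∀x A ≡ ∃x ¬A, ¬∃x A ≡ ∀x ¬A, De Morgan for ∧/∨):
  (\forall n\, \neg R(n,n)) \land (\forall q\, \forall p\, (\neg R(q,p) \lor \neg R(q,q)))
All bound variables are already distinct, so no renaming is needed.
Finally move all quantifiers to the prefix:
  \forall n\, \forall q\, \forall p\, (\neg R(n,n) \land (\neg R(q,p) \lor \neg R(q,q)))
The quantifier \exists n sits under an odd number of negations, so it flips to \forall n.

universal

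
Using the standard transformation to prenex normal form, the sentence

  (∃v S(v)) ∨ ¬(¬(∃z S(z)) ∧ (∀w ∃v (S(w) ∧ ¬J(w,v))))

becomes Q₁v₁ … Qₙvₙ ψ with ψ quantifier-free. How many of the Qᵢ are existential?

Move each ¬ inward, flipping quantifiers it crosses:
  (∃v S(v)) ∨ (∃z S(z)) ∨ (∃w ∀v (¬S(w) ∨ J(w,v)))
Give each quantifier a distinct variable: v↦c.
  (∃v S(v)) ∨ (∃z S(z)) ∨ (∃w ∀c (¬S(w) ∨ J(w,c)))
Finally move all quantifiers to the prefix:
  ∃v ∃z ∃w ∀c (S(v) ∨ S(z) ∨ ¬S(w) ∨ J(w,c))
The prefix is ∃v ∃z ∃w ∀c: 1 universal, 3 existential.

3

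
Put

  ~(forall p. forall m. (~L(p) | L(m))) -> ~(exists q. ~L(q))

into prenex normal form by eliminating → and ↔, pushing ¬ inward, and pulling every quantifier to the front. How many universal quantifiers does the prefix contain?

3

First replace A → B with ¬A ∨ B.
  ~~(forall p. forall m. (~L(p) | L(m))) | ~(exists q. ~L(q))
Move each ¬ inward, flipping quantifiers it crosses:
  (forall p. forall m. (~L(p) | L(m))) | (forall q. L(q))
All bound variables are already distinct, so no renaming is needed.
Finally move all quantifiers to the prefix:
  forall p. forall m. forall q. (~L(p) | L(m) | L(q))
The prefix is forall p forall m forall q: 3 universal, 0 existential.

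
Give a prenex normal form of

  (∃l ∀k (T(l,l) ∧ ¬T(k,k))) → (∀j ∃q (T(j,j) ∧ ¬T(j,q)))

First replace A → B with ¬A ∨ B.
  ¬(∃l ∀k (T(l,l) ∧ ¬T(k,k))) ∨ (∀j ∃q (T(j,j) ∧ ¬T(j,q)))
Move each ¬ inward, flipping quantifiers it crosses:
  (∀l ∃k (¬T(l,l) ∨ T(k,k))) ∨ (∀j ∃q (T(j,j) ∧ ¬T(j,q)))
Pull the quantifiers to the front (each side's bound variable is not free in the other side):
  ∀l ∃k ∀j ∃q (¬T(l,l) ∨ T(k,k) ∨ T(j,j) ∧ ¬T(j,q))

∀l ∃k ∀j ∃q (¬T(l,l) ∨ T(k,k) ∨ T(j,j) ∧ ¬T(j,q))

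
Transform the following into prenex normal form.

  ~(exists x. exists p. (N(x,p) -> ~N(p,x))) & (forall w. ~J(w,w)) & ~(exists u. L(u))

forall x. forall p. forall w. forall u. (N(x,p) & N(p,x) & ~J(w,w) & ~L(u))

Eliminate → and ↔ using ¬ and ∨.
  ~(exists x. exists p. (~N(x,p) | ~N(p,x))) & (forall w. ~J(w,w)) & ~(exists u. L(u))
Push ¬ through the quantifiers and connectives to reach negation normal form:
  (forall x. forall p. (N(x,p) & N(p,x))) & (forall w. ~J(w,w)) & (forall u. ~L(u))
Pull the quantifiers to the front (each side's bound variable is not free in the other side):
  forall x. forall p. forall w. forall u. (N(x,p) & N(p,x) & ~J(w,w) & ~L(u))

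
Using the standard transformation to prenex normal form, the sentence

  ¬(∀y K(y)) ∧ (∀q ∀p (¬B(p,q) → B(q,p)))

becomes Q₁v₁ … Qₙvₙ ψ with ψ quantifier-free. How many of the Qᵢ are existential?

1

Rewrite implications/biconditionals: A → B as ¬A ∨ B.
  ¬(∀y K(y)) ∧ (∀q ∀p (¬¬B(p,q) ∨ B(q,p)))
Push ¬ through the quantifiers and connectives to reach negation normal form:
  (∃y ¬K(y)) ∧ (∀q ∀p (B(p,q) ∨ B(q,p)))
Pull the quantifiers to the front (each side's bound variable is not free in the other side):
  ∃y ∀q ∀p (¬K(y) ∧ (B(p,q) ∨ B(q,p)))
The prefix is ∃y ∀q ∀p: 2 universal, 1 existential.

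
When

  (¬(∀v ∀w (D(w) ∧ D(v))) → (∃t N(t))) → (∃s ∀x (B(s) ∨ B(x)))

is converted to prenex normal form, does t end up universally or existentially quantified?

universal

Eliminate → and ↔ using ¬ and ∨.
  ¬(¬¬(∀v ∀w (D(w) ∧ D(v))) ∨ (∃t N(t))) ∨ (∃s ∀x (B(s) ∨ B(x)))
Move each ¬ inward, flipping quantifiers it crosses:
  (∃v ∃w (¬D(w) ∨ ¬D(v))) ∧ (∀t ¬N(t)) ∨ (∃s ∀x (B(s) ∨ B(x)))
Extract every quantifier outward, since the variables are now distinct and don't occur free across branches:
  ∃v ∃w ∀t ∃s ∀x ((¬D(w) ∨ ¬D(v)) ∧ ¬N(t) ∨ B(s) ∨ B(x))
The quantifier ∃t sits under an odd number of negations (counting the antecedent side of each →), so it flips to ∀t.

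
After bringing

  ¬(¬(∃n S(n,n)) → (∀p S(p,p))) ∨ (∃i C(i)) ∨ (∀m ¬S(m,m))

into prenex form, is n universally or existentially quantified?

Rewrite implications/biconditionals: A → B as ¬A ∨ B.
  ¬(¬¬(∃n S(n,n)) ∨ (∀p S(p,p))) ∨ (∃i C(i)) ∨ (∀m ¬S(m,m))
Push ¬ through the quantifiers and connectives to reach negation normal form:
  (∀n ¬S(n,n)) ∧ (∃p ¬S(p,p)) ∨ (∃i C(i)) ∨ (∀m ¬S(m,m))
Finally move all quantifiers to the prefix:
  ∀n ∃p ∃i ∀m (¬S(n,n) ∧ ¬S(p,p) ∨ C(i) ∨ ¬S(m,m))
The quantifier ∃n sits under an odd number of negations (counting the antecedent side of each →), so it flips to ∀n.

universal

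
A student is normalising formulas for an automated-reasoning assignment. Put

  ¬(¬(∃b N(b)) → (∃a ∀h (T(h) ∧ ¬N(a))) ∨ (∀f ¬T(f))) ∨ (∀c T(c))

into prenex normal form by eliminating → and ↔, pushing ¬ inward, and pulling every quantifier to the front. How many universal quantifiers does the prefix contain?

3

Rewrite implications/biconditionals: A → B as ¬A ∨ B.
  ¬(¬¬(∃b N(b)) ∨ (∃a ∀h (T(h) ∧ ¬N(a))) ∨ (∀f ¬T(f))) ∨ (∀c T(c))
Push ¬ through the quantifiers and connectives to reach negation normal form:
  (∀b ¬N(b)) ∧ (∀a ∃h (¬T(h) ∨ N(a))) ∧ (∃f T(f)) ∨ (∀c T(c))
All bound variables are already distinct, so no renaming is needed.
Finally move all quantifiers to the prefix:
  ∀b ∀a ∃h ∃f ∀c (¬N(b) ∧ (¬T(h) ∨ N(a)) ∧ T(f) ∨ T(c))
The prefix is ∀b ∀a ∃h ∃f ∀c: 3 universal, 2 existential.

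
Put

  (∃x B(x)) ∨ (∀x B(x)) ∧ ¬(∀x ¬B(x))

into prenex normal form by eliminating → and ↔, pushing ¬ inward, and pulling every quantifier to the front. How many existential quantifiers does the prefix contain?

Drive negations inward (¬∀x A ≡ ∃x ¬A, ¬∃x A ≡ ∀x ¬A, De Morgan for ∧/∨):
  (∃x B(x)) ∨ (∀x B(x)) ∧ (∃x B(x))
Rename bound variables to avoid capture: x↦v1, x↦r.
  (∃x B(x)) ∨ (∀v1 B(v1)) ∧ (∃r B(r))
Finally move all quantifiers to the prefix:
  ∃x ∀v1 ∃r (B(x) ∨ B(v1) ∧ B(r))
The prefix is ∃x ∀v1 ∃r: 1 universal, 2 existential.

2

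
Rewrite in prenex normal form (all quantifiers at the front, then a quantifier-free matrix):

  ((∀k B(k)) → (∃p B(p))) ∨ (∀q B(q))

∃k ∃p ∀q (¬B(k) ∨ B(p) ∨ B(q))

First replace A → B with ¬A ∨ B.
  ¬(∀k B(k)) ∨ (∃p B(p)) ∨ (∀q B(q))
Drive negations inward (¬∀x A ≡ ∃x ¬A, ¬∃x A ≡ ∀x ¬A, De Morgan for ∧/∨):
  (∃k ¬B(k)) ∨ (∃p B(p)) ∨ (∀q B(q))
All bound variables are already distinct, so no renaming is needed.
Pull the quantifiers to the front (each side's bound variable is not free in the other side):
  ∃k ∃p ∀q (¬B(k) ∨ B(p) ∨ B(q))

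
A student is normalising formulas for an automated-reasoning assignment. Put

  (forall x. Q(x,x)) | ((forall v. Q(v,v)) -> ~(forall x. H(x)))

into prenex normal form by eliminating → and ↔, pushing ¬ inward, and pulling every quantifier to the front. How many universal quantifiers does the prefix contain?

1

First replace A → B with ¬A ∨ B.
  (forall x. Q(x,x)) | ~(forall v. Q(v,v)) | ~(forall x. H(x))
Move each ¬ inward, flipping quantifiers it crosses:
  (forall x. Q(x,x)) | (exists v. ~Q(v,v)) | (exists x. ~H(x))
Rename bound variables to avoid capture: x↦w1.
  (forall x. Q(x,x)) | (exists v. ~Q(v,v)) | (exists w1. ~H(w1))
Pull the quantifiers to the front (each side's bound variable is not free in the other side):
  forall x. exists v. exists w1. (Q(x,x) | ~Q(v,v) | ~H(w1))
The prefix is forall x exists v exists w1: 1 universal, 2 existential.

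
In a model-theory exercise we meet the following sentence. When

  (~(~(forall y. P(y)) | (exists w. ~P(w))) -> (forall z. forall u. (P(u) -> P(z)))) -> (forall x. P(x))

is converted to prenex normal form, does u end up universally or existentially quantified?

First replace A → B with ¬A ∨ B.
  ~(~~(~(forall y. P(y)) | (exists w. ~P(w))) | (forall z. forall u. (~P(u) | P(z)))) | (forall x. P(x))
Move each ¬ inward, flipping quantifiers it crosses:
  (forall y. P(y)) & (forall w. P(w)) & (exists z. exists u. (P(u) & ~P(z))) | (forall x. P(x))
All bound variables are already distinct, so no renaming is needed.
Finally move all quantifiers to the prefix:
  forall y. forall w. exists z. exists u. forall x. (P(y) & P(w) & P(u) & ~P(z) | P(x))
The quantifier forall u sits under an odd number of negations (counting the antecedent side of each →), so it flips to exists u.

existential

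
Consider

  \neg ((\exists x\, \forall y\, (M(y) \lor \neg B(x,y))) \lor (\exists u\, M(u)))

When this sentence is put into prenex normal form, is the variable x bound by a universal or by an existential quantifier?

universal

Push ¬ through the quantifiers and connectives to reach negation normal form:
  (\forall x\, \exists y\, (\neg M(y) \land B(x,y))) \land (\forall u\, \neg M(u))
Extract every quantifier outward, since the variables are now distinct and don't occur free across branches:
  \forall x\, \exists y\, \forall u\, (\neg M(y) \land B(x,y) \land \neg M(u))
The quantifier \exists x sits under an odd number of negations, so it flips to \forall x.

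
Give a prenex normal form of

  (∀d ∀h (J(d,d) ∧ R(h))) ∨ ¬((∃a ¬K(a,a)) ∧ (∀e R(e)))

∀d ∀h ∀a ∃e (J(d,d) ∧ R(h) ∨ K(a,a) ∨ ¬R(e))

Move each ¬ inward, flipping quantifiers it crosses:
  (∀d ∀h (J(d,d) ∧ R(h))) ∨ (∀a K(a,a)) ∨ (∃e ¬R(e))
All bound variables are already distinct, so no renaming is needed.
Pull the quantifiers to the front (each side's bound variable is not free in the other side):
  ∀d ∀h ∀a ∃e (J(d,d) ∧ R(h) ∨ K(a,a) ∨ ¬R(e))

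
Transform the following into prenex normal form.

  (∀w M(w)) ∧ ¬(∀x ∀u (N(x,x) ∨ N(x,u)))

∀w ∃x ∃u (M(w) ∧ ¬N(x,x) ∧ ¬N(x,u))

Move each ¬ inward, flipping quantifiers it crosses:
  (∀w M(w)) ∧ (∃x ∃u (¬N(x,x) ∧ ¬N(x,u)))
All bound variables are already distinct, so no renaming is needed.
Pull the quantifiers to the front (each side's bound variable is not free in the other side):
  ∀w ∃x ∃u (M(w) ∧ ¬N(x,x) ∧ ¬N(x,u))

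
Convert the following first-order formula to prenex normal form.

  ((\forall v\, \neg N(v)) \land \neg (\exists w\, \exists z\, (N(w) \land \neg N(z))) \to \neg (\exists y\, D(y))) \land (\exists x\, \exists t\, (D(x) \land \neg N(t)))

\exists v\, \exists w\, \exists z\, \forall y\, \exists x\, \exists t\, ((N(v) \lor N(w) \land \neg N(z) \lor \neg D(y)) \land D(x) \land \neg N(t))

Eliminate → and ↔ using ¬ and ∨.
  (\neg ((\forall v\, \neg N(v)) \land \neg (\exists w\, \exists z\, (N(w) \land \neg N(z)))) \lor \neg (\exists y\, D(y))) \land (\exists x\, \exists t\, (D(x) \land \neg N(t)))
Push ¬ through the quantifiers and connectives to reach negation normal form:
  ((\exists v\, N(v)) \lor (\exists w\, \exists z\, (N(w) \land \neg N(z))) \lor (\forall y\, \neg D(y))) \land (\exists x\, \exists t\, (D(x) \land \neg N(t)))
Pull the quantifiers to the front (each side's bound variable is not free in the other side):
  \exists v\, \exists w\, \exists z\, \forall y\, \exists x\, \exists t\, ((N(v) \lor N(w) \land \neg N(z) \lor \neg D(y)) \land D(x) \land \neg N(t))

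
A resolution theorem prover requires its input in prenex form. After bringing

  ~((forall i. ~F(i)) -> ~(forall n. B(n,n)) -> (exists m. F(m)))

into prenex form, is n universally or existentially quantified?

Eliminate → and ↔ using ¬ and ∨.
  ~(~(forall i. ~F(i)) | ~~(forall n. B(n,n)) | (exists m. F(m)))
Push ¬ through the quantifiers and connectives to reach negation normal form:
  (forall i. ~F(i)) & (exists n. ~B(n,n)) & (forall m. ~F(m))
All bound variables are already distinct, so no renaming is needed.
Pull the quantifiers to the front (each side's bound variable is not free in the other side):
  forall i. exists n. forall m. (~F(i) & ~B(n,n) & ~F(m))
The quantifier forall n sits under an odd number of negations (counting the antecedent side of each →), so it flips to exists n.

existential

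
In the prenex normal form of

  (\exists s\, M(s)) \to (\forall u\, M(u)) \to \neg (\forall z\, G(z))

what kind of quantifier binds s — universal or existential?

Rewrite implications/biconditionals: A → B as ¬A ∨ B.
  \neg (\exists s\, M(s)) \lor \neg (\forall u\, M(u)) \lor \neg (\forall z\, G(z))
Drive negations inward (¬∀x A ≡ ∃x ¬A, ¬∃x A ≡ ∀x ¬A, De Morgan for ∧/∨):
  (\forall s\, \neg M(s)) \lor (\exists u\, \neg M(u)) \lor (\exists z\, \neg G(z))
All bound variables are already distinct, so no renaming is needed.
Finally move all quantifiers to the prefix:
  \forall s\, \exists u\, \exists z\, (\neg M(s) \lor \neg M(u) \lor \neg G(z))
The quantifier \exists s sits under an odd number of negations (counting the antecedent side of each →), so it flips to \forall s.

universal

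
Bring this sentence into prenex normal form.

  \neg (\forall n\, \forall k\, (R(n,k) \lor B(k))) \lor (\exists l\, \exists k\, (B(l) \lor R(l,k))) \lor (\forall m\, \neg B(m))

\exists n\, \exists k\, \exists l\, \exists b\, \forall m\, (\neg R(n,k) \land \neg B(k) \lor B(l) \lor R(l,b) \lor \neg B(m))

Move each ¬ inward, flipping quantifiers it crosses:
  (\exists n\, \exists k\, (\neg R(n,k) \land \neg B(k))) \lor (\exists l\, \exists k\, (B(l) \lor R(l,k))) \lor (\forall m\, \neg B(m))
Standardize variables apart so no two quantifiers bind the same name: k↦b.
  (\exists n\, \exists k\, (\neg R(n,k) \land \neg B(k))) \lor (\exists l\, \exists b\, (B(l) \lor R(l,b))) \lor (\forall m\, \neg B(m))
Finally move all quantifiers to the prefix:
  \exists n\, \exists k\, \exists l\, \exists b\, \forall m\, (\neg R(n,k) \land \neg B(k) \lor B(l) \lor R(l,b) \lor \neg B(m))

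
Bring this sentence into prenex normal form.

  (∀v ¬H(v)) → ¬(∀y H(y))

∃v ∃y (H(v) ∨ ¬H(y))

Eliminate → and ↔ using ¬ and ∨.
  ¬(∀v ¬H(v)) ∨ ¬(∀y H(y))
Push ¬ through the quantifiers and connectives to reach negation normal form:
  (∃v H(v)) ∨ (∃y ¬H(y))
All bound variables are already distinct, so no renaming is needed.
Pull the quantifiers to the front (each side's bound variable is not free in the other side):
  ∃v ∃y (H(v) ∨ ¬H(y))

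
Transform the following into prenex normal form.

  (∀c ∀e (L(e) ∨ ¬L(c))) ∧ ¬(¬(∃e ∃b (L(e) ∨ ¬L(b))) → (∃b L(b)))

Eliminate → and ↔ using ¬ and ∨.
  (∀c ∀e (L(e) ∨ ¬L(c))) ∧ ¬(¬¬(∃e ∃b (L(e) ∨ ¬L(b))) ∨ (∃b L(b)))
Move each ¬ inward, flipping quantifiers it crosses:
  (∀c ∀e (L(e) ∨ ¬L(c))) ∧ (∀e ∀b (¬L(e) ∧ L(b))) ∧ (∀b ¬L(b))
Give each quantifier a distinct variable: e↦q, b↦z1.
  (∀c ∀e (L(e) ∨ ¬L(c))) ∧ (∀q ∀b (¬L(q) ∧ L(b))) ∧ (∀z1 ¬L(z1))
Pull the quantifiers to the front (each side's bound variable is not free in the other side):
  ∀c ∀e ∀q ∀b ∀z1 ((L(e) ∨ ¬L(c)) ∧ ¬L(q) ∧ L(b) ∧ ¬L(z1))

∀c ∀e ∀q ∀b ∀z1 ((L(e) ∨ ¬L(c)) ∧ ¬L(q) ∧ L(b) ∧ ¬L(z1))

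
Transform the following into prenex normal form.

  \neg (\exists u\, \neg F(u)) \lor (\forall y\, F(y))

Move each ¬ inward, flipping quantifiers it crosses:
  (\forall u\, F(u)) \lor (\forall y\, F(y))
All bound variables are already distinct, so no renaming is needed.
Finally move all quantifiers to the prefix:
  \forall u\, \forall y\, (F(u) \lor F(y))

\forall u\, \forall y\, (F(u) \lor F(y))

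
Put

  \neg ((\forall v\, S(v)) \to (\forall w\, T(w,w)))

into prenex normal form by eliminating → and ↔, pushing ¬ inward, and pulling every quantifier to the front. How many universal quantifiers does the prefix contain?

1

First replace A → B with ¬A ∨ B.
  \neg (\neg (\forall v\, S(v)) \lor (\forall w\, T(w,w)))
Push ¬ through the quantifiers and connectives to reach negation normal form:
  (\forall v\, S(v)) \land (\exists w\, \neg T(w,w))
All bound variables are already distinct, so no renaming is needed.
Pull the quantifiers to the front (each side's bound variable is not free in the other side):
  \forall v\, \exists w\, (S(v) \land \neg T(w,w))
The prefix is \forall v \exists w: 1 universal, 1 existential.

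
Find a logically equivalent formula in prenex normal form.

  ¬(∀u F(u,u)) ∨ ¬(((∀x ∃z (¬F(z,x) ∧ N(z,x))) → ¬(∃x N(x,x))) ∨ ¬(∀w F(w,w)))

Eliminate → and ↔ using ¬ and ∨.
  ¬(∀u F(u,u)) ∨ ¬(¬(∀x ∃z (¬F(z,x) ∧ N(z,x))) ∨ ¬(∃x N(x,x)) ∨ ¬(∀w F(w,w)))
Move each ¬ inward, flipping quantifiers it crosses:
  (∃u ¬F(u,u)) ∨ (∀x ∃z (¬F(z,x) ∧ N(z,x))) ∧ (∃x N(x,x)) ∧ (∀w F(w,w))
Rename bound variables to avoid capture: x↦z1.
  (∃u ¬F(u,u)) ∨ (∀x ∃z (¬F(z,x) ∧ N(z,x))) ∧ (∃z1 N(z1,z1)) ∧ (∀w F(w,w))
Finally move all quantifiers to the prefix:
  ∃u ∀x ∃z ∃z1 ∀w (¬F(u,u) ∨ ¬F(z,x) ∧ N(z,x) ∧ N(z1,z1) ∧ F(w,w))

∃u ∀x ∃z ∃z1 ∀w (¬F(u,u) ∨ ¬F(z,x) ∧ N(z,x) ∧ N(z1,z1) ∧ F(w,w))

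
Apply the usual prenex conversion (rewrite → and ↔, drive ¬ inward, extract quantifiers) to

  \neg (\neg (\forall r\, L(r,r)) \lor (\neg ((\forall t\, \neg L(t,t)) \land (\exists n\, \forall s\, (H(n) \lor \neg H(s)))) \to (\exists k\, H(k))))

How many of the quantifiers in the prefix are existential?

First replace A → B with ¬A ∨ B.
  \neg (\neg (\forall r\, L(r,r)) \lor \neg \neg ((\forall t\, \neg L(t,t)) \land (\exists n\, \forall s\, (H(n) \lor \neg H(s)))) \lor (\exists k\, H(k)))
Move each ¬ inward, flipping quantifiers it crosses:
  (\forall r\, L(r,r)) \land ((\exists t\, L(t,t)) \lor (\forall n\, \exists s\, (\neg H(n) \land H(s)))) \land (\forall k\, \neg H(k))
Extract every quantifier outward, since the variables are now distinct and don't occur free across branches:
  \forall r\, \exists t\, \forall n\, \exists s\, \forall k\, (L(r,r) \land (L(t,t) \lor \neg H(n) \land H(s)) \land \neg H(k))
The prefix is \forall r \exists t \forall n \exists s \forall k: 3 universal, 2 existential.

2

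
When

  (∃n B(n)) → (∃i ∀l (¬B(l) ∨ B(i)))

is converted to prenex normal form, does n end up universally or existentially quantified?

universal

Rewrite implications/biconditionals: A → B as ¬A ∨ B.
  ¬(∃n B(n)) ∨ (∃i ∀l (¬B(l) ∨ B(i)))
Push ¬ through the quantifiers and connectives to reach negation normal form:
  (∀n ¬B(n)) ∨ (∃i ∀l (¬B(l) ∨ B(i)))
Finally move all quantifiers to the prefix:
  ∀n ∃i ∀l (¬B(n) ∨ ¬B(l) ∨ B(i))
The quantifier ∃n sits under an odd number of negations (counting the antecedent side of each →), so it flips to ∀n.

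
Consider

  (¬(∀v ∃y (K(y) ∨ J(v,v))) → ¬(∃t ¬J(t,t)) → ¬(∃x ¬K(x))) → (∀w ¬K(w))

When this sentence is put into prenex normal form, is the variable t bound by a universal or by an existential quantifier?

Eliminate → and ↔ using ¬ and ∨.
  ¬(¬¬(∀v ∃y (K(y) ∨ J(v,v))) ∨ ¬¬(∃t ¬J(t,t)) ∨ ¬(∃x ¬K(x))) ∨ (∀w ¬K(w))
Push ¬ through the quantifiers and connectives to reach negation normal form:
  (∃v ∀y (¬K(y) ∧ ¬J(v,v))) ∧ (∀t J(t,t)) ∧ (∃x ¬K(x)) ∨ (∀w ¬K(w))
All bound variables are already distinct, so no renaming is needed.
Extract every quantifier outward, since the variables are now distinct and don't occur free across branches:
  ∃v ∀y ∀t ∃x ∀w (¬K(y) ∧ ¬J(v,v) ∧ J(t,t) ∧ ¬K(x) ∨ ¬K(w))
The quantifier ∃t sits under an odd number of negations (counting the antecedent side of each →), so it flips to ∀t.

universal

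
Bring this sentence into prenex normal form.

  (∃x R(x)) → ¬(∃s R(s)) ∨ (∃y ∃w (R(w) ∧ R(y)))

Rewrite implications/biconditionals: A → B as ¬A ∨ B.
  ¬(∃x R(x)) ∨ ¬(∃s R(s)) ∨ (∃y ∃w (R(w) ∧ R(y)))
Push ¬ through the quantifiers and connectives to reach negation normal form:
  (∀x ¬R(x)) ∨ (∀s ¬R(s)) ∨ (∃y ∃w (R(w) ∧ R(y)))
Finally move all quantifiers to the prefix:
  ∀x ∀s ∃y ∃w (¬R(x) ∨ ¬R(s) ∨ R(w) ∧ R(y))

∀x ∀s ∃y ∃w (¬R(x) ∨ ¬R(s) ∨ R(w) ∧ R(y))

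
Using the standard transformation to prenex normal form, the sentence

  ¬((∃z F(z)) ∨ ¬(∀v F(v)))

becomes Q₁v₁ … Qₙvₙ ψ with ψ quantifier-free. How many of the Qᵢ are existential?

0

Drive negations inward (¬∀x A ≡ ∃x ¬A, ¬∃x A ≡ ∀x ¬A, De Morgan for ∧/∨):
  (∀z ¬F(z)) ∧ (∀v F(v))
Pull the quantifiers to the front (each side's bound variable is not free in the other side):
  ∀z ∀v (¬F(z) ∧ F(v))
The prefix is ∀z ∀v: 2 universal, 0 existential.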